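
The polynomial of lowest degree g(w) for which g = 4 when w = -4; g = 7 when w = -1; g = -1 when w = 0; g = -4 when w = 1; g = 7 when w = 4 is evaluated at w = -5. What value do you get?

L_0(-5) = (-4)·(-5)·(-6)·(-9)/[(-3)·(-4)·(-5)·(-8)] = 9/4
L_1(-5) = (-1)·(-5)·(-6)·(-9)/[(3)·(-1)·(-2)·(-5)] = -9
L_2(-5) = (-1)·(-4)·(-6)·(-9)/[(4)·(1)·(-1)·(-4)] = 27/2
L_3(-5) = (-1)·(-4)·(-5)·(-9)/[(5)·(2)·(1)·(-3)] = -6
L_4(-5) = (-1)·(-4)·(-5)·(-6)/[(8)·(5)·(4)·(3)] = 1/4
Sum: 4·(9/4) + 7·(-9) + (-1)·(27/2) + (-4)·(-6) + 7·(1/4) = -167/4

-167/4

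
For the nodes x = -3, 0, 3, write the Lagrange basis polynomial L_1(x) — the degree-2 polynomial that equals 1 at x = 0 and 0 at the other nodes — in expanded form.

L_1(x) = -(1/9)x^2 + 1

L_1(x) = (x + 3)(x - 3) / [(3)·(-3)]
       = (x^2 - 9) / (-9)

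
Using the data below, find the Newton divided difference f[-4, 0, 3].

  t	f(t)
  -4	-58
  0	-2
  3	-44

f[-4,0] = (-2 - (-58)) / (0 - (-4)) = 14
f[0,3] = (-44 - (-2)) / (3 - 0) = -14
f[-4,0,3] = (-14 - 14) / (3 - (-4)) = -4

-4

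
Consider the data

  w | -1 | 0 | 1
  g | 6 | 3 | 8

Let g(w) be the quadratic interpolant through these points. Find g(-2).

Evaluate each Lagrange basis at w = -2:
L_0(-2) = (-2)·(-3)/[(-1)·(-2)] = 3
L_1(-2) = (-1)·(-3)/[(1)·(-1)] = -3
L_2(-2) = (-1)·(-2)/[(2)·(1)] = 1
Sum: 6·(3) + 3·(-3) + 8·(1) = 17

17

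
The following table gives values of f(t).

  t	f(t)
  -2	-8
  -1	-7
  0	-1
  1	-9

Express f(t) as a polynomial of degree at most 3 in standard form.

f(t) = -(19/6)t^3 - 7t^2 + (13/6)t - 1

L_0(t) = (t + 1)t(t - 1) / [-6] = -(1/6)t^3 + (1/6)t
L_1(t) = (t + 2)t(t - 1) / [2] = (1/2)t^3 + (1/2)t^2 - t
L_2(t) = (t + 2)(t + 1)(t - 1) / [-2] = -(1/2)t^3 - t^2 + (1/2)t + 1
L_3(t) = (t + 2)(t + 1)t / [6] = (1/6)t^3 + (1/2)t^2 + (1/3)t
f(t) = (-8)·L_0 + (-7)·L_1 + (-1)·L_2 + (-9)·L_3
  (-8)·L_0(t) = (4/3)t^3 - (4/3)t
  (-7)·L_1(t) = -(7/2)t^3 - (7/2)t^2 + 7t
  (-1)·L_2(t) = (1/2)t^3 + t^2 - (1/2)t - 1
  (-9)·L_3(t) = -(3/2)t^3 - (9/2)t^2 - 3t
Adding term by term: -(19/6)t^3 - 7t^2 + (13/6)t - 1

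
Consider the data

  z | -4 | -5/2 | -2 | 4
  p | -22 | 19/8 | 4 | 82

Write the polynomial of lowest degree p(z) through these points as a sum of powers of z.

p(z) = z^3 + 2z^2 - 3z - 2

Build the Lagrange basis polynomials:
L_0(z) = (z + 5/2)(z + 2)(z - 4) / [-24] = -(1/24)z^3 - (1/48)z^2 + (13/24)z + 5/6
L_1(z) = (z + 4)(z + 2)(z - 4) / [39/8] = (8/39)z^3 + (16/39)z^2 - (128/39)z - 256/39
L_2(z) = (z + 4)(z + 5/2)(z - 4) / [-6] = -(1/6)z^3 - (5/12)z^2 + (8/3)z + 20/3
L_3(z) = (z + 4)(z + 5/2)(z + 2) / [312] = (1/312)z^3 + (17/624)z^2 + (23/312)z + 5/78
p(z) = (-22)·L_0 + (19/8)·L_1 + 4·L_2 + 82·L_3
  (-22)·L_0(z) = (11/12)z^3 + (11/24)z^2 - (143/12)z - 55/3
  (19/8)·L_1(z) = (19/39)z^3 + (38/39)z^2 - (304/39)z - 608/39
  4·L_2(z) = -(2/3)z^3 - (5/3)z^2 + (32/3)z + 80/3
  82·L_3(z) = (41/156)z^3 + (697/312)z^2 + (943/156)z + 205/39
Adding term by term: z^3 + 2z^2 - 3z - 2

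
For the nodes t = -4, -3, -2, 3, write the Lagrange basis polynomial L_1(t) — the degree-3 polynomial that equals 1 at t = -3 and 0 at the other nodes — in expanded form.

L_1(t) = (1/6)t^3 + (1/2)t^2 - (5/3)t - 4

L_1(t) = (t + 4)(t + 2)(t - 3) / [(1)·(-1)·(-6)]
       = (t^3 + 3t^2 - 10t - 24) / (6)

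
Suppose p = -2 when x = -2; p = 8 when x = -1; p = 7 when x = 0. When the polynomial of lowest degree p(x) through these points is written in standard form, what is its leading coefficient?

The leading coefficient equals the top divided difference p[-2,-1,0].
p[-2,-1] = (8 - (-2)) / (-1 - (-2)) = 10
p[-1,0] = (7 - 8) / (0 - (-1)) = -1
p[-2,-1,0] = (-1 - 10) / (0 - (-2)) = -11/2

-11/2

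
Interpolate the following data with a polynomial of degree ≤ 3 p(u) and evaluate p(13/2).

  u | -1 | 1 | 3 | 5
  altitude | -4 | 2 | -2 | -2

579/64

Evaluate each Lagrange basis at u = 13/2:
L_0(13/2) = (11/2)·(7/2)·(3/2)/[(-2)·(-4)·(-6)] = -77/128
L_1(13/2) = (15/2)·(7/2)·(3/2)/[(2)·(-2)·(-4)] = 315/128
L_2(13/2) = (15/2)·(11/2)·(3/2)/[(4)·(2)·(-2)] = -495/128
L_3(13/2) = (15/2)·(11/2)·(7/2)/[(6)·(4)·(2)] = 385/128
Sum: (-4)·(-77/128) + 2·(315/128) + (-2)·(-495/128) + (-2)·(385/128) = 579/64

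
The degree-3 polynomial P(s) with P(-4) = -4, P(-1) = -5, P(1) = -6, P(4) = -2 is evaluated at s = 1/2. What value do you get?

Using Newton's divided-difference form:
P[-4,-1] = (-5 - (-4)) / (-1 - (-4)) = -1/3
P[-1,1] = (-6 - (-5)) / (1 - (-1)) = -1/2
P[1,4] = (-2 - (-6)) / (4 - 1) = 4/3
P[-4,-1,1] = (-1/2 - (-1/3)) / (1 - (-4)) = -1/30
P[-1,1,4] = (4/3 - (-1/2)) / (4 - (-1)) = 11/30
P[-4,-1,1,4] = (11/30 - (-1/30)) / (4 - (-4)) = 1/20
P(1/2) = -4 + (-1/3)·(9/2) + (-1/30)·(9/2)·(3/2) + (1/20)·(9/2)·(3/2)·(-1/2) = -943/160

-943/160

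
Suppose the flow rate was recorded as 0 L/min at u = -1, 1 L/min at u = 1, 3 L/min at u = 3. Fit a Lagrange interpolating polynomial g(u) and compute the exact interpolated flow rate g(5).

L_0(5) = (4)·(2)/[(-2)·(-4)] = 1
L_1(5) = (6)·(2)/[(2)·(-2)] = -3
L_2(5) = (6)·(4)/[(4)·(2)] = 3
Sum: 0 + 1·(-3) + 3·(3) = 6

6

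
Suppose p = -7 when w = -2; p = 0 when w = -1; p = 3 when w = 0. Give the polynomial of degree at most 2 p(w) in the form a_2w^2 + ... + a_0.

p(w) = -2w^2 + w + 3

Newton's divided differences:
p[-2,-1] = (0 - (-7)) / (-1 - (-2)) = 7
p[-1,0] = (3 - 0) / (0 - (-1)) = 3
p[-2,-1,0] = (3 - 7) / (0 - (-2)) = -2
p(w) = -7 + 7·(w + 2) + (-2)·(w + 2)(w + 1)
Expanding: p(w) = -2w^2 + w + 3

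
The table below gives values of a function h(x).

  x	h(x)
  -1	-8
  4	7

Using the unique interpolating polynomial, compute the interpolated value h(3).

Evaluate each Lagrange basis at x = 3:
L_0(3) = (-1)/[(-5)] = 1/5
L_1(3) = (4)/[(5)] = 4/5
Sum: (-8)·(1/5) + 7·(4/5) = 4

4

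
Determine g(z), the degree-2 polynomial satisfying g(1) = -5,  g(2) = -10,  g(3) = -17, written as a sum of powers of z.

Build the Lagrange basis polynomials:
L_0(z) = (z - 2)(z - 3) / [2] = (1/2)z^2 - (5/2)z + 3
L_1(z) = (z - 1)(z - 3) / [-1] = -z^2 + 4z - 3
L_2(z) = (z - 1)(z - 2) / [2] = (1/2)z^2 - (3/2)z + 1
g(z) = (-5)·L_0 + (-10)·L_1 + (-17)·L_2
  (-5)·L_0(z) = -(5/2)z^2 + (25/2)z - 15
  (-10)·L_1(z) = 10z^2 - 40z + 30
  (-17)·L_2(z) = -(17/2)z^2 + (51/2)z - 17
Adding term by term: -z^2 - 2z - 2

g(z) = -z^2 - 2z - 2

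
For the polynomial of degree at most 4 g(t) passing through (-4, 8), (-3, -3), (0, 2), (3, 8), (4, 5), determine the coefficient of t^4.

65/2016

Build the Lagrange basis polynomials:
L_0(t) = (t + 3)t(t - 3)(t - 4) / [224] = (1/224)t^4 - (1/56)t^3 - (9/224)t^2 + (9/56)t
L_1(t) = (t + 4)t(t - 3)(t - 4) / [-126] = -(1/126)t^4 + (1/42)t^3 + (8/63)t^2 - (8/21)t
L_2(t) = (t + 4)(t + 3)(t - 3)(t - 4) / [144] = (1/144)t^4 - (25/144)t^2 + 1
L_3(t) = (t + 4)(t + 3)t(t - 4) / [-126] = -(1/126)t^4 - (1/42)t^3 + (8/63)t^2 + (8/21)t
L_4(t) = (t + 4)(t + 3)t(t - 3) / [224] = (1/224)t^4 + (1/56)t^3 - (9/224)t^2 - (9/56)t
g(t) = 8·L_0 + (-3)·L_1 + 2·L_2 + 8·L_3 + 5·L_4
Only the coefficient of t^4 is needed; take it from each L_i and combine:
8·(1/224) + (-3)·(-1/126) + 2·(1/144) + 8·(-1/126) + 5·(1/224) = 65/2016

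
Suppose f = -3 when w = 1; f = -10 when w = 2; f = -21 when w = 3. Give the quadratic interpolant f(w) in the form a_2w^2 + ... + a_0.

f(w) = -2w^2 - w

Newton's divided differences:
f[1,2] = (-10 - (-3)) / (2 - 1) = -7
f[2,3] = (-21 - (-10)) / (3 - 2) = -11
f[1,2,3] = (-11 - (-7)) / (3 - 1) = -2
f(w) = -3 + (-7)·(w - 1) + (-2)·(w - 1)(w - 2)
Expanding: f(w) = -2w^2 - w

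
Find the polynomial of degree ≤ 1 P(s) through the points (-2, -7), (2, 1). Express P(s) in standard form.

P(s) = 2s - 3

Build the Lagrange basis polynomials:
L_0(s) = (s - 2) / [-4] = -(1/4)s + 1/2
L_1(s) = (s + 2) / [4] = (1/4)s + 1/2
P(s) = (-7)·L_0 + 1·L_1
  (-7)·L_0(s) = (7/4)s - 7/2
  1·L_1(s) = (1/4)s + 1/2
Adding term by term: 2s - 3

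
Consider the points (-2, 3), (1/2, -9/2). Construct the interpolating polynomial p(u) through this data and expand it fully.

L_0(u) = (u - 1/2) / [-5/2] = -(2/5)u + 1/5
L_1(u) = (u + 2) / [5/2] = (2/5)u + 4/5
p(u) = 3·L_0 + (-9/2)·L_1
  3·L_0(u) = -(6/5)u + 3/5
  (-9/2)·L_1(u) = -(9/5)u - 18/5
Adding term by term: -3u - 3

p(u) = -3u - 3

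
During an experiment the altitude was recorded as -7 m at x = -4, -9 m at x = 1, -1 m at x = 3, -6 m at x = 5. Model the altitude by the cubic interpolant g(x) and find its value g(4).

Evaluate each Lagrange basis at x = 4:
L_0(4) = (3)·(1)·(-1)/[(-5)·(-7)·(-9)] = 1/105
L_1(4) = (8)·(1)·(-1)/[(5)·(-2)·(-4)] = -1/5
L_2(4) = (8)·(3)·(-1)/[(7)·(2)·(-2)] = 6/7
L_3(4) = (8)·(3)·(1)/[(9)·(4)·(2)] = 1/3
Sum: (-7)·(1/105) + (-9)·(-1/5) + (-1)·(6/7) + (-6)·(1/3) = -118/105

-118/105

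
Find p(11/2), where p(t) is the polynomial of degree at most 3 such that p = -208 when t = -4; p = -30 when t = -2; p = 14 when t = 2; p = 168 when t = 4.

3675/8

Evaluate each Lagrange basis at t = 11/2:
L_0(11/2) = (15/2)·(7/2)·(3/2)/[(-2)·(-6)·(-8)] = -105/256
L_1(11/2) = (19/2)·(7/2)·(3/2)/[(2)·(-4)·(-6)] = 133/128
L_2(11/2) = (19/2)·(15/2)·(3/2)/[(6)·(4)·(-2)] = -285/128
L_3(11/2) = (19/2)·(15/2)·(7/2)/[(8)·(6)·(2)] = 665/256
Sum: (-208)·(-105/256) + (-30)·(133/128) + 14·(-285/128) + 168·(665/256) = 3675/8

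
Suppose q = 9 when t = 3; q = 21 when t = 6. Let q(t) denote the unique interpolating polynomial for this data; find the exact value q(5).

17

Evaluate each Lagrange basis at t = 5:
L_0(5) = (-1)/[(-3)] = 1/3
L_1(5) = (2)/[(3)] = 2/3
Sum: 9·(1/3) + 21·(2/3) = 17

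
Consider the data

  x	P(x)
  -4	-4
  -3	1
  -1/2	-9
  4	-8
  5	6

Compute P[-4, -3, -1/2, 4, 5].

-7/396

P[-4,-3] = (1 - (-4)) / (-3 - (-4)) = 5
P[-3,-1/2] = (-9 - 1) / (-1/2 - (-3)) = -4
P[-1/2,4] = (-8 - (-9)) / (4 - (-1/2)) = 2/9
P[4,5] = (6 - (-8)) / (5 - 4) = 14
P[-4,-3,-1/2] = (-4 - 5) / (-1/2 - (-4)) = -18/7
P[-3,-1/2,4] = (2/9 - (-4)) / (4 - (-3)) = 38/63
P[-1/2,4,5] = (14 - 2/9) / (5 - (-1/2)) = 248/99
P[-4,-3,-1/2,4] = (38/63 - (-18/7)) / (4 - (-4)) = 25/63
P[-3,-1/2,4,5] = (248/99 - 38/63) / (5 - (-3)) = 659/2772
P[-4,-3,-1/2,4,5] = (659/2772 - 25/63) / (5 - (-4)) = -7/396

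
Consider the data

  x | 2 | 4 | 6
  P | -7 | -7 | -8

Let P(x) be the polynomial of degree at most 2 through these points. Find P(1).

Evaluate each Lagrange basis at x = 1:
L_0(1) = (-3)·(-5)/[(-2)·(-4)] = 15/8
L_1(1) = (-1)·(-5)/[(2)·(-2)] = -5/4
L_2(1) = (-1)·(-3)/[(4)·(2)] = 3/8
Sum: (-7)·(15/8) + (-7)·(-5/4) + (-8)·(3/8) = -59/8

-59/8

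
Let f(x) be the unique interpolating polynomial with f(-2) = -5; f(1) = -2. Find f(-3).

-6

L_0(-3) = (-4)/[(-3)] = 4/3
L_1(-3) = (-1)/[(3)] = -1/3
Sum: (-5)·(4/3) + (-2)·(-1/3) = -6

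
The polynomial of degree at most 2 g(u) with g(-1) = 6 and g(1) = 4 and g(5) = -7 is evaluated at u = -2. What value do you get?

Using Newton's divided-difference form:
g[-1,1] = (4 - 6) / (1 - (-1)) = -1
g[1,5] = (-7 - 4) / (5 - 1) = -11/4
g[-1,1,5] = (-11/4 - (-1)) / (5 - (-1)) = -7/24
g(-2) = 6 + (-1)·(-1) + (-7/24)·(-1)·(-3) = 49/8

49/8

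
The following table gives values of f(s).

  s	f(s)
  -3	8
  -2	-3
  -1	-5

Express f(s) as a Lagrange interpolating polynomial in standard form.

f(s) = (9/2)s^2 + (23/2)s + 2

Build the Lagrange basis polynomials:
L_0(s) = (s + 2)(s + 1) / [2] = (1/2)s^2 + (3/2)s + 1
L_1(s) = (s + 3)(s + 1) / [-1] = -s^2 - 4s - 3
L_2(s) = (s + 3)(s + 2) / [2] = (1/2)s^2 + (5/2)s + 3
f(s) = 8·L_0 + (-3)·L_1 + (-5)·L_2
  8·L_0(s) = 4s^2 + 12s + 8
  (-3)·L_1(s) = 3s^2 + 12s + 9
  (-5)·L_2(s) = -(5/2)s^2 - (25/2)s - 15
Adding term by term: (9/2)s^2 + (23/2)s + 2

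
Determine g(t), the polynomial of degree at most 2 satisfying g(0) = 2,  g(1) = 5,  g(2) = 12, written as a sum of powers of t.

L_0(t) = (t - 1)(t - 2) / [2] = (1/2)t^2 - (3/2)t + 1
L_1(t) = t(t - 2) / [-1] = -t^2 + 2t
L_2(t) = t(t - 1) / [2] = (1/2)t^2 - (1/2)t
g(t) = 2·L_0 + 5·L_1 + 12·L_2
  2·L_0(t) = t^2 - 3t + 2
  5·L_1(t) = -5t^2 + 10t
  12·L_2(t) = 6t^2 - 6t
Adding term by term: 2t^2 + t + 2

g(t) = 2t^2 + t + 2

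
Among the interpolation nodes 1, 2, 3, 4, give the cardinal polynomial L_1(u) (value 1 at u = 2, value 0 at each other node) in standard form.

L_1(u) = (1/2)u^3 - 4u^2 + (19/2)u - 6

L_1(u) = (u - 1)(u - 3)(u - 4) / [(1)·(-1)·(-2)]
       = (u^3 - 8u^2 + 19u - 12) / (2)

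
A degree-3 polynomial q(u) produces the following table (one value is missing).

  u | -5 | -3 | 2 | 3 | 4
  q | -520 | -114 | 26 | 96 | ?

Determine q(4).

236

The 4 known values determine q uniquely (degree ≤ 3).
Evaluate each Lagrange basis at u = 4:
L_0(4) = (7)·(2)·(1)/[(-2)·(-7)·(-8)] = -1/8
L_1(4) = (9)·(2)·(1)/[(2)·(-5)·(-6)] = 3/10
L_2(4) = (9)·(7)·(1)/[(7)·(5)·(-1)] = -9/5
L_3(4) = (9)·(7)·(2)/[(8)·(6)·(1)] = 21/8
Sum: (-520)·(-1/8) + (-114)·(3/10) + 26·(-9/5) + 96·(21/8) = 236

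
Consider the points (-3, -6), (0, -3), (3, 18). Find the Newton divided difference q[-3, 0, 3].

1

q[-3,0] = (-3 - (-6)) / (0 - (-3)) = 1
q[0,3] = (18 - (-3)) / (3 - 0) = 7
q[-3,0,3] = (7 - 1) / (3 - (-3)) = 1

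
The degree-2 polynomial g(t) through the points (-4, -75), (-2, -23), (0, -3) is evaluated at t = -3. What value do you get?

Evaluate each Lagrange basis at t = -3:
L_0(-3) = (-1)·(-3)/[(-2)·(-4)] = 3/8
L_1(-3) = (1)·(-3)/[(2)·(-2)] = 3/4
L_2(-3) = (1)·(-1)/[(4)·(2)] = -1/8
Sum: (-75)·(3/8) + (-23)·(3/4) + (-3)·(-1/8) = -45

-45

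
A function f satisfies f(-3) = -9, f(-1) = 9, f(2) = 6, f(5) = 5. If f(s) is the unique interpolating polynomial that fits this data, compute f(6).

L_0(6) = (7)·(4)·(1)/[(-2)·(-5)·(-8)] = -7/20
L_1(6) = (9)·(4)·(1)/[(2)·(-3)·(-6)] = 1
L_2(6) = (9)·(7)·(1)/[(5)·(3)·(-3)] = -7/5
L_3(6) = (9)·(7)·(4)/[(8)·(6)·(3)] = 7/4
Sum: (-9)·(-7/20) + 9·(1) + 6·(-7/5) + 5·(7/4) = 25/2

25/2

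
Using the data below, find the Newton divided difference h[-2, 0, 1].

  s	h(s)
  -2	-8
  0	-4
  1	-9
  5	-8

h[-2,0] = (-4 - (-8)) / (0 - (-2)) = 2
h[0,1] = (-9 - (-4)) / (1 - 0) = -5
h[-2,0,1] = (-5 - 2) / (1 - (-2)) = -7/3

-7/3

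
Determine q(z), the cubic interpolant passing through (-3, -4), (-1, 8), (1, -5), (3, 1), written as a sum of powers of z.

q(z) = (11/12)z^3 - (3/8)z^2 - (89/12)z + 15/8

Newton's divided differences:
q[-3,-1] = (8 - (-4)) / (-1 - (-3)) = 6
q[-1,1] = (-5 - 8) / (1 - (-1)) = -13/2
q[1,3] = (1 - (-5)) / (3 - 1) = 3
q[-3,-1,1] = (-13/2 - 6) / (1 - (-3)) = -25/8
q[-1,1,3] = (3 - (-13/2)) / (3 - (-1)) = 19/8
q[-3,-1,1,3] = (19/8 - (-25/8)) / (3 - (-3)) = 11/12
q(z) = -4 + 6·(z + 3) + (-25/8)·(z + 3)(z + 1) + (11/12)·(z + 3)(z + 1)(z - 1)
Expanding: q(z) = (11/12)z^3 - (3/8)z^2 - (89/12)z + 15/8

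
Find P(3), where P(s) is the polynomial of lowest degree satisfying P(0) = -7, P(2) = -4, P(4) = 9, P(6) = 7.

45/16

L_0(3) = (1)·(-1)·(-3)/[(-2)·(-4)·(-6)] = -1/16
L_1(3) = (3)·(-1)·(-3)/[(2)·(-2)·(-4)] = 9/16
L_2(3) = (3)·(1)·(-3)/[(4)·(2)·(-2)] = 9/16
L_3(3) = (3)·(1)·(-1)/[(6)·(4)·(2)] = -1/16
Sum: (-7)·(-1/16) + (-4)·(9/16) + 9·(9/16) + 7·(-1/16) = 45/16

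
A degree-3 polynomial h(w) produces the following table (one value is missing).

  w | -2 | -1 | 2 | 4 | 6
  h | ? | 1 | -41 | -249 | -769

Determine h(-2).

The 4 known values determine h uniquely (degree ≤ 3).
L_0(-2) = (-4)·(-6)·(-8)/[(-3)·(-5)·(-7)] = 64/35
L_1(-2) = (-1)·(-6)·(-8)/[(3)·(-2)·(-4)] = -2
L_2(-2) = (-1)·(-4)·(-8)/[(5)·(2)·(-2)] = 8/5
L_3(-2) = (-1)·(-4)·(-6)/[(7)·(4)·(2)] = -3/7
Sum: 1·(64/35) + (-41)·(-2) + (-249)·(8/5) + (-769)·(-3/7) = 15

15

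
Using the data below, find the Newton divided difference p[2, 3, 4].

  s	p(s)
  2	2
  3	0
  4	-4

-1

p[2,3] = (0 - 2) / (3 - 2) = -2
p[3,4] = (-4 - 0) / (4 - 3) = -4
p[2,3,4] = (-4 - (-2)) / (4 - 2) = -1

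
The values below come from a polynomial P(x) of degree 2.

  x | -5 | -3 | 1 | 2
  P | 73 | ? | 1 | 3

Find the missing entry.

The 3 known values determine P uniquely (degree ≤ 2).
Evaluate each Lagrange basis at x = -3:
L_0(-3) = (-4)·(-5)/[(-6)·(-7)] = 10/21
L_1(-3) = (2)·(-5)/[(6)·(-1)] = 5/3
L_2(-3) = (2)·(-4)/[(7)·(1)] = -8/7
Sum: 73·(10/21) + 1·(5/3) + 3·(-8/7) = 33

33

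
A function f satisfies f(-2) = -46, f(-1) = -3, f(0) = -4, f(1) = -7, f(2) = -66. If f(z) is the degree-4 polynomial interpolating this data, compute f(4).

Evaluate each Lagrange basis at z = 4:
L_0(4) = (5)·(4)·(3)·(2)/[(-1)·(-2)·(-3)·(-4)] = 5
L_1(4) = (6)·(4)·(3)·(2)/[(1)·(-1)·(-2)·(-3)] = -24
L_2(4) = (6)·(5)·(3)·(2)/[(2)·(1)·(-1)·(-2)] = 45
L_3(4) = (6)·(5)·(4)·(2)/[(3)·(2)·(1)·(-1)] = -40
L_4(4) = (6)·(5)·(4)·(3)/[(4)·(3)·(2)·(1)] = 15
Sum: (-46)·(5) + (-3)·(-24) + (-4)·(45) + (-7)·(-40) + (-66)·(15) = -1048

-1048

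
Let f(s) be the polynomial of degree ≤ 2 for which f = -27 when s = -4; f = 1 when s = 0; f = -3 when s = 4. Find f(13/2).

L_0(13/2) = (13/2)·(5/2)/[(-4)·(-8)] = 65/128
L_1(13/2) = (21/2)·(5/2)/[(4)·(-4)] = -105/64
L_2(13/2) = (21/2)·(13/2)/[(8)·(4)] = 273/128
Sum: (-27)·(65/128) + 1·(-105/64) + (-3)·(273/128) = -87/4

-87/4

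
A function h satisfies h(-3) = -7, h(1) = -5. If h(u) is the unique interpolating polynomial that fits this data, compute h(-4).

L_0(-4) = (-5)/[(-4)] = 5/4
L_1(-4) = (-1)/[(4)] = -1/4
Sum: (-7)·(5/4) + (-5)·(-1/4) = -15/2

-15/2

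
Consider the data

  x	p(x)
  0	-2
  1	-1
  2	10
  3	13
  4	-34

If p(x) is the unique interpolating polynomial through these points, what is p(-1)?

L_0(-1) = (-2)·(-3)·(-4)·(-5)/[(-1)·(-2)·(-3)·(-4)] = 5
L_1(-1) = (-1)·(-3)·(-4)·(-5)/[(1)·(-1)·(-2)·(-3)] = -10
L_2(-1) = (-1)·(-2)·(-4)·(-5)/[(2)·(1)·(-1)·(-2)] = 10
L_3(-1) = (-1)·(-2)·(-3)·(-5)/[(3)·(2)·(1)·(-1)] = -5
L_4(-1) = (-1)·(-2)·(-3)·(-4)/[(4)·(3)·(2)·(1)] = 1
Sum: (-2)·(5) + (-1)·(-10) + 10·(10) + 13·(-5) + (-34)·(1) = 1

1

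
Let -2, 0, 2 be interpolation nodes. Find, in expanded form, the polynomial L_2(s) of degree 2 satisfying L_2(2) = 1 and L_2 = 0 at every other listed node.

L_2(s) = (1/8)s^2 + (1/4)s

L_2(s) = (s + 2)s / [(4)·(2)]
       = (s^2 + 2s) / (8)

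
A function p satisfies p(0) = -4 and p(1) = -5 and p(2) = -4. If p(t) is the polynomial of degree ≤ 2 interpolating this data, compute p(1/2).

Using Newton's divided-difference form:
p[0,1] = (-5 - (-4)) / (1 - 0) = -1
p[1,2] = (-4 - (-5)) / (2 - 1) = 1
p[0,1,2] = (1 - (-1)) / (2 - 0) = 1
p(1/2) = -4 + (-1)·(1/2) + 1·(1/2)·(-1/2) = -19/4

-19/4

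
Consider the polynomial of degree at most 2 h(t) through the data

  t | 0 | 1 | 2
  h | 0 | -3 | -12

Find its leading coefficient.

-3

L_0(t) = (t - 1)(t - 2) / [2] = (1/2)t^2 - (3/2)t + 1
L_1(t) = t(t - 2) / [-1] = -t^2 + 2t
L_2(t) = t(t - 1) / [2] = (1/2)t^2 - (1/2)t
h(t) = 0·L_0 + (-3)·L_1 + (-12)·L_2
Only the coefficient of t^2 is needed; take it from each L_i and combine:
0·(1/2) + (-3)·(-1) + (-12)·(1/2) = -3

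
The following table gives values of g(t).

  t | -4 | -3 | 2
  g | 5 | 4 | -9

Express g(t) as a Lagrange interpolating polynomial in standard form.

g(t) = -(4/15)t^2 - (43/15)t - 11/5

L_0(t) = (t + 3)(t - 2) / [6] = (1/6)t^2 + (1/6)t - 1
L_1(t) = (t + 4)(t - 2) / [-5] = -(1/5)t^2 - (2/5)t + 8/5
L_2(t) = (t + 4)(t + 3) / [30] = (1/30)t^2 + (7/30)t + 2/5
g(t) = 5·L_0 + 4·L_1 + (-9)·L_2
  5·L_0(t) = (5/6)t^2 + (5/6)t - 5
  4·L_1(t) = -(4/5)t^2 - (8/5)t + 32/5
  (-9)·L_2(t) = -(3/10)t^2 - (21/10)t - 18/5
Adding term by term: -(4/15)t^2 - (43/15)t - 11/5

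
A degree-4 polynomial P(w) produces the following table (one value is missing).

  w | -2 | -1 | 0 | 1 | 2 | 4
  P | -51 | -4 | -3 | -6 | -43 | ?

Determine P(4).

The 5 known values determine P uniquely (degree ≤ 4).
Evaluate each Lagrange basis at w = 4:
L_0(4) = (5)·(4)·(3)·(2)/[(-1)·(-2)·(-3)·(-4)] = 5
L_1(4) = (6)·(4)·(3)·(2)/[(1)·(-1)·(-2)·(-3)] = -24
L_2(4) = (6)·(5)·(3)·(2)/[(2)·(1)·(-1)·(-2)] = 45
L_3(4) = (6)·(5)·(4)·(2)/[(3)·(2)·(1)·(-1)] = -40
L_4(4) = (6)·(5)·(4)·(3)/[(4)·(3)·(2)·(1)] = 15
Sum: (-51)·(5) + (-4)·(-24) + (-3)·(45) + (-6)·(-40) + (-43)·(15) = -699

-699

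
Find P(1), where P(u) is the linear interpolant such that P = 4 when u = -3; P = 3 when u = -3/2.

L_0(1) = (5/2)/[(-3/2)] = -5/3
L_1(1) = (4)/[(3/2)] = 8/3
Sum: 4·(-5/3) + 3·(8/3) = 4/3

4/3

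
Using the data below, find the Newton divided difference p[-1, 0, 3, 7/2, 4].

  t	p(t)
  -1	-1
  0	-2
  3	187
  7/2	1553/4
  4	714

p[-1,0] = (-2 - (-1)) / (0 - (-1)) = -1
p[0,3] = (187 - (-2)) / (3 - 0) = 63
p[3,7/2] = (1553/4 - 187) / (7/2 - 3) = 805/2
p[7/2,4] = (714 - 1553/4) / (4 - 7/2) = 1303/2
p[-1,0,3] = (63 - (-1)) / (3 - (-1)) = 16
p[0,3,7/2] = (805/2 - 63) / (7/2 - 0) = 97
p[3,7/2,4] = (1303/2 - 805/2) / (4 - 3) = 249
p[-1,0,3,7/2] = (97 - 16) / (7/2 - (-1)) = 18
p[0,3,7/2,4] = (249 - 97) / (4 - 0) = 38
p[-1,0,3,7/2,4] = (38 - 18) / (4 - (-1)) = 4

4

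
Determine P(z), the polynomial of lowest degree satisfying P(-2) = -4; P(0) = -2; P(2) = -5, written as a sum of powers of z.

Build the Lagrange basis polynomials:
L_0(z) = z(z - 2) / [8] = (1/8)z^2 - (1/4)z
L_1(z) = (z + 2)(z - 2) / [-4] = -(1/4)z^2 + 1
L_2(z) = (z + 2)z / [8] = (1/8)z^2 + (1/4)z
P(z) = (-4)·L_0 + (-2)·L_1 + (-5)·L_2
  (-4)·L_0(z) = -(1/2)z^2 + z
  (-2)·L_1(z) = (1/2)z^2 - 2
  (-5)·L_2(z) = -(5/8)z^2 - (5/4)z
Adding term by term: -(5/8)z^2 - (1/4)z - 2

P(z) = -(5/8)z^2 - (1/4)z - 2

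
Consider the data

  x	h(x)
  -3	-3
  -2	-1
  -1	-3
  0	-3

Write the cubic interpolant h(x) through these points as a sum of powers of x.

h(x) = x^3 + 4x^2 + 3x - 3

L_0(x) = (x + 2)(x + 1)x / [-6] = -(1/6)x^3 - (1/2)x^2 - (1/3)x
L_1(x) = (x + 3)(x + 1)x / [2] = (1/2)x^3 + 2x^2 + (3/2)x
L_2(x) = (x + 3)(x + 2)x / [-2] = -(1/2)x^3 - (5/2)x^2 - 3x
L_3(x) = (x + 3)(x + 2)(x + 1) / [6] = (1/6)x^3 + x^2 + (11/6)x + 1
h(x) = (-3)·L_0 + (-1)·L_1 + (-3)·L_2 + (-3)·L_3
  (-3)·L_0(x) = (1/2)x^3 + (3/2)x^2 + x
  (-1)·L_1(x) = -(1/2)x^3 - 2x^2 - (3/2)x
  (-3)·L_2(x) = (3/2)x^3 + (15/2)x^2 + 9x
  (-3)·L_3(x) = -(1/2)x^3 - 3x^2 - (11/2)x - 3
Adding term by term: x^3 + 4x^2 + 3x - 3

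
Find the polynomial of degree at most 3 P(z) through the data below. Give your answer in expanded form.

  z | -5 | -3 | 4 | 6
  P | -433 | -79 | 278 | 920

Newton's divided differences:
P[-5,-3] = (-79 - (-433)) / (-3 - (-5)) = 177
P[-3,4] = (278 - (-79)) / (4 - (-3)) = 51
P[4,6] = (920 - 278) / (6 - 4) = 321
P[-5,-3,4] = (51 - 177) / (4 - (-5)) = -14
P[-3,4,6] = (321 - 51) / (6 - (-3)) = 30
P[-5,-3,4,6] = (30 - (-14)) / (6 - (-5)) = 4
P(z) = -433 + 177·(z + 5) + (-14)·(z + 5)(z + 3) + 4·(z + 5)(z + 3)(z - 4)
Expanding: P(z) = 4z^3 + 2z^2 - 3z + 2

P(z) = 4z^3 + 2z^2 - 3z + 2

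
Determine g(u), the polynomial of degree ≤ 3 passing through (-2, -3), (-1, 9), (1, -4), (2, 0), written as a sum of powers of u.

Build the Lagrange basis polynomials:
L_0(u) = (u + 1)(u - 1)(u - 2) / [-12] = -(1/12)u^3 + (1/6)u^2 + (1/12)u - 1/6
L_1(u) = (u + 2)(u - 1)(u - 2) / [6] = (1/6)u^3 - (1/6)u^2 - (2/3)u + 2/3
L_2(u) = (u + 2)(u + 1)(u - 2) / [-6] = -(1/6)u^3 - (1/6)u^2 + (2/3)u + 2/3
L_3(u) = (u + 2)(u + 1)(u - 1) / [12] = (1/12)u^3 + (1/6)u^2 - (1/12)u - 1/6
g(u) = (-3)·L_0 + 9·L_1 + (-4)·L_2 + 0·L_3
  (-3)·L_0(u) = (1/4)u^3 - (1/2)u^2 - (1/4)u + 1/2
  9·L_1(u) = (3/2)u^3 - (3/2)u^2 - 6u + 6
  (-4)·L_2(u) = (2/3)u^3 + (2/3)u^2 - (8/3)u - 8/3
  0·L_3(u) = 0
Adding term by term: (29/12)u^3 - (4/3)u^2 - (107/12)u + 23/6

g(u) = (29/12)u^3 - (4/3)u^2 - (107/12)u + 23/6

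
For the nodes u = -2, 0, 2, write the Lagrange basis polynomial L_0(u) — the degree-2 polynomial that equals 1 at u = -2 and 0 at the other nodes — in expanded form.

L_0(u) = u(u - 2) / [(-2)·(-4)]
       = (u^2 - 2u) / (8)

L_0(u) = (1/8)u^2 - (1/4)u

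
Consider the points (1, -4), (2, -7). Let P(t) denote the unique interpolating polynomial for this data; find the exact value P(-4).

11

L_0(-4) = (-6)/[(-1)] = 6
L_1(-4) = (-5)/[(1)] = -5
Sum: (-4)·(6) + (-7)·(-5) = 11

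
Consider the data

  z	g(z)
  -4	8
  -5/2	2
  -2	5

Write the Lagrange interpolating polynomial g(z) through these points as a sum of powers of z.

g(z) = 5z^2 + (57/2)z + 42

Build the Lagrange basis polynomials:
L_0(z) = (z + 5/2)(z + 2) / [3] = (1/3)z^2 + (3/2)z + 5/3
L_1(z) = (z + 4)(z + 2) / [-3/4] = -(4/3)z^2 - 8z - 32/3
L_2(z) = (z + 4)(z + 5/2) / [1] = z^2 + (13/2)z + 10
g(z) = 8·L_0 + 2·L_1 + 5·L_2
  8·L_0(z) = (8/3)z^2 + 12z + 40/3
  2·L_1(z) = -(8/3)z^2 - 16z - 64/3
  5·L_2(z) = 5z^2 + (65/2)z + 50
Adding term by term: 5z^2 + (57/2)z + 42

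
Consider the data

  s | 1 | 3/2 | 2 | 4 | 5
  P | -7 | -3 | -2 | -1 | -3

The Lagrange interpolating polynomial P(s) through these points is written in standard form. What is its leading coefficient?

-7/15

The leading coefficient equals the top divided difference P[1,3/2,2,4,5].
P[1,3/2] = (-3 - (-7)) / (3/2 - 1) = 8
P[3/2,2] = (-2 - (-3)) / (2 - 3/2) = 2
P[2,4] = (-1 - (-2)) / (4 - 2) = 1/2
P[4,5] = (-3 - (-1)) / (5 - 4) = -2
P[1,3/2,2] = (2 - 8) / (2 - 1) = -6
P[3/2,2,4] = (1/2 - 2) / (4 - 3/2) = -3/5
P[2,4,5] = (-2 - 1/2) / (5 - 2) = -5/6
P[1,3/2,2,4] = (-3/5 - (-6)) / (4 - 1) = 9/5
P[3/2,2,4,5] = (-5/6 - (-3/5)) / (5 - 3/2) = -1/15
P[1,3/2,2,4,5] = (-1/15 - 9/5) / (5 - 1) = -7/15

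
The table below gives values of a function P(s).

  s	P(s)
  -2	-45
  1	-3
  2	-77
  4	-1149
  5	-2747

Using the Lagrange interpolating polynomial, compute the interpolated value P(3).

-375

Evaluate each Lagrange basis at s = 3:
L_0(3) = (2)·(1)·(-1)·(-2)/[(-3)·(-4)·(-6)·(-7)] = 1/126
L_1(3) = (5)·(1)·(-1)·(-2)/[(3)·(-1)·(-3)·(-4)] = -5/18
L_2(3) = (5)·(2)·(-1)·(-2)/[(4)·(1)·(-2)·(-3)] = 5/6
L_3(3) = (5)·(2)·(1)·(-2)/[(6)·(3)·(2)·(-1)] = 5/9
L_4(3) = (5)·(2)·(1)·(-1)/[(7)·(4)·(3)·(1)] = -5/42
Sum: (-45)·(1/126) + (-3)·(-5/18) + (-77)·(5/6) + (-1149)·(5/9) + (-2747)·(-5/42) = -375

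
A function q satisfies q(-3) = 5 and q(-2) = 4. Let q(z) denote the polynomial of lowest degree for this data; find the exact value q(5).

-3

L_0(5) = (7)/[(-1)] = -7
L_1(5) = (8)/[(1)] = 8
Sum: 5·(-7) + 4·(8) = -3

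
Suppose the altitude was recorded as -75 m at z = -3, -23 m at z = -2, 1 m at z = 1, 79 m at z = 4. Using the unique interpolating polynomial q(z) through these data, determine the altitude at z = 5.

173

L_0(5) = (7)·(4)·(1)/[(-1)·(-4)·(-7)] = -1
L_1(5) = (8)·(4)·(1)/[(1)·(-3)·(-6)] = 16/9
L_2(5) = (8)·(7)·(1)/[(4)·(3)·(-3)] = -14/9
L_3(5) = (8)·(7)·(4)/[(7)·(6)·(3)] = 16/9
Sum: (-75)·(-1) + (-23)·(16/9) + 1·(-14/9) + 79·(16/9) = 173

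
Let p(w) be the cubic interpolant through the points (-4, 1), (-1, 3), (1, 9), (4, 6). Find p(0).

37/6

Evaluate each Lagrange basis at w = 0:
L_0(0) = (1)·(-1)·(-4)/[(-3)·(-5)·(-8)] = -1/30
L_1(0) = (4)·(-1)·(-4)/[(3)·(-2)·(-5)] = 8/15
L_2(0) = (4)·(1)·(-4)/[(5)·(2)·(-3)] = 8/15
L_3(0) = (4)·(1)·(-1)/[(8)·(5)·(3)] = -1/30
Sum: 1·(-1/30) + 3·(8/15) + 9·(8/15) + 6·(-1/30) = 37/6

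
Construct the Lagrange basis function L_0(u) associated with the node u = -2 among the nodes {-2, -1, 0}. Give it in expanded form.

L_0(u) = (1/2)u^2 + (1/2)u

L_0(u) = (u + 1)u / [(-1)·(-2)]
       = (u^2 + u) / (2)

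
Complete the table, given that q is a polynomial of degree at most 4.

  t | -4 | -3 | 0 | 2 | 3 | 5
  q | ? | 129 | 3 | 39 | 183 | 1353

The 5 known values determine q uniquely (degree ≤ 4).
Evaluate each Lagrange basis at t = -4:
L_0(-4) = (-4)·(-6)·(-7)·(-9)/[(-3)·(-5)·(-6)·(-8)] = 21/10
L_1(-4) = (-1)·(-6)·(-7)·(-9)/[(3)·(-2)·(-3)·(-5)] = -21/5
L_2(-4) = (-1)·(-4)·(-7)·(-9)/[(5)·(2)·(-1)·(-3)] = 42/5
L_3(-4) = (-1)·(-4)·(-6)·(-9)/[(6)·(3)·(1)·(-2)] = -6
L_4(-4) = (-1)·(-4)·(-6)·(-7)/[(8)·(5)·(3)·(2)] = 7/10
Sum: 129·(21/10) + 3·(-21/5) + 39·(42/5) + 183·(-6) + 1353·(7/10) = 435

435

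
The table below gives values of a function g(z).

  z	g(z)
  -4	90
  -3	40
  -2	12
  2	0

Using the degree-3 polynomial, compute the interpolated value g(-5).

168

Using Newton's divided-difference form:
g[-4,-3] = (40 - 90) / (-3 - (-4)) = -50
g[-3,-2] = (12 - 40) / (-2 - (-3)) = -28
g[-2,2] = (0 - 12) / (2 - (-2)) = -3
g[-4,-3,-2] = (-28 - (-50)) / (-2 - (-4)) = 11
g[-3,-2,2] = (-3 - (-28)) / (2 - (-3)) = 5
g[-4,-3,-2,2] = (5 - 11) / (2 - (-4)) = -1
g(-5) = 90 + (-50)·(-1) + 11·(-1)·(-2) + (-1)·(-1)·(-2)·(-3) = 168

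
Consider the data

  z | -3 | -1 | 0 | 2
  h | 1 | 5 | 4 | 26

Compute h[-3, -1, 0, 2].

h[-3,-1] = (5 - 1) / (-1 - (-3)) = 2
h[-1,0] = (4 - 5) / (0 - (-1)) = -1
h[0,2] = (26 - 4) / (2 - 0) = 11
h[-3,-1,0] = (-1 - 2) / (0 - (-3)) = -1
h[-1,0,2] = (11 - (-1)) / (2 - (-1)) = 4
h[-3,-1,0,2] = (4 - (-1)) / (2 - (-3)) = 1

1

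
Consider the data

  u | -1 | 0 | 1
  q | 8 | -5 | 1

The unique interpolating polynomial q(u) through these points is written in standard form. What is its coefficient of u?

-7/2

L_0(u) = u(u - 1) / [2] = (1/2)u^2 - (1/2)u
L_1(u) = (u + 1)(u - 1) / [-1] = -u^2 + 1
L_2(u) = (u + 1)u / [2] = (1/2)u^2 + (1/2)u
q(u) = 8·L_0 + (-5)·L_1 + 1·L_2
Only the coefficient of u is needed; take it from each L_i and combine:
8·(-1/2) + (-5)·(0) + 1·(1/2) = -7/2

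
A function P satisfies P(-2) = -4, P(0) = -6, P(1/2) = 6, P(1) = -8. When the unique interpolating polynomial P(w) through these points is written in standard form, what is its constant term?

-6

Build the Lagrange basis polynomials:
L_0(w) = w(w - 1/2)(w - 1) / [-15] = -(1/15)w^3 + (1/10)w^2 - (1/30)w
L_1(w) = (w + 2)(w - 1/2)(w - 1) / [1] = w^3 + (1/2)w^2 - (5/2)w + 1
L_2(w) = (w + 2)w(w - 1) / [-5/8] = -(8/5)w^3 - (8/5)w^2 + (16/5)w
L_3(w) = (w + 2)w(w - 1/2) / [3/2] = (2/3)w^3 + w^2 - (2/3)w
P(w) = (-4)·L_0 + (-6)·L_1 + 6·L_2 + (-8)·L_3
Only the constant term is needed; take it from each L_i and combine:
(-4)·(0) + (-6)·(1) + 6·(0) + (-8)·(0) = -6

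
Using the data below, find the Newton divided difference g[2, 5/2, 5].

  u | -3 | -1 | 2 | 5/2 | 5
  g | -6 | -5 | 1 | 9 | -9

g[2,5/2] = (9 - 1) / (5/2 - 2) = 16
g[5/2,5] = (-9 - 9) / (5 - 5/2) = -36/5
g[2,5/2,5] = (-36/5 - 16) / (5 - 2) = -116/15

-116/15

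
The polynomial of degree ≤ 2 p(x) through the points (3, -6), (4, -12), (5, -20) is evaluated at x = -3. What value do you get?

-12

Using Newton's divided-difference form:
p[3,4] = (-12 - (-6)) / (4 - 3) = -6
p[4,5] = (-20 - (-12)) / (5 - 4) = -8
p[3,4,5] = (-8 - (-6)) / (5 - 3) = -1
p(-3) = -6 + (-6)·(-6) + (-1)·(-6)·(-7) = -12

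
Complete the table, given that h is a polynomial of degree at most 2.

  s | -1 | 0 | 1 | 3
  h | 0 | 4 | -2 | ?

-44

The 3 known values determine h uniquely (degree ≤ 2).
Evaluate each Lagrange basis at s = 3:
L_0(3) = (3)·(2)/[(-1)·(-2)] = 3
L_1(3) = (4)·(2)/[(1)·(-1)] = -8
L_2(3) = (4)·(3)/[(2)·(1)] = 6
Sum: 0 + 4·(-8) + (-2)·(6) = -44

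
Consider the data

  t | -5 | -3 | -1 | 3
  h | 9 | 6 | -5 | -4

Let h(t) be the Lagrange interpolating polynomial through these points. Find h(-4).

L_0(-4) = (-1)·(-3)·(-7)/[(-2)·(-4)·(-8)] = 21/64
L_1(-4) = (1)·(-3)·(-7)/[(2)·(-2)·(-6)] = 7/8
L_2(-4) = (1)·(-1)·(-7)/[(4)·(2)·(-4)] = -7/32
L_3(-4) = (1)·(-1)·(-3)/[(8)·(6)·(4)] = 1/64
Sum: 9·(21/64) + 6·(7/8) + (-5)·(-7/32) + (-4)·(1/64) = 591/64

591/64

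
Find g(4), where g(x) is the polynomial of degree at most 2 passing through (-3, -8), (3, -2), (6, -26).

-8

Using Newton's divided-difference form:
g[-3,3] = (-2 - (-8)) / (3 - (-3)) = 1
g[3,6] = (-26 - (-2)) / (6 - 3) = -8
g[-3,3,6] = (-8 - 1) / (6 - (-3)) = -1
g(4) = -8 + 1·(7) + (-1)·(7)·(1) = -8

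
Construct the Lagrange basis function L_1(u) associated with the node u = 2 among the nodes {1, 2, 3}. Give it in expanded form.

L_1(u) = -u^2 + 4u - 3

L_1(u) = (u - 1)(u - 3) / [(1)·(-1)]
       = (u^2 - 4u + 3) / (-1)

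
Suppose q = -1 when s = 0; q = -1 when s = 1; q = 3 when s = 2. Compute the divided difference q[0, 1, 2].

2

q[0,1] = (-1 - (-1)) / (1 - 0) = 0
q[1,2] = (3 - (-1)) / (2 - 1) = 4
q[0,1,2] = (4 - 0) / (2 - 0) = 2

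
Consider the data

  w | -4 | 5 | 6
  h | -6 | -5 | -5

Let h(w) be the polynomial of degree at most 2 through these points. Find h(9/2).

Using Newton's divided-difference form:
h[-4,5] = (-5 - (-6)) / (5 - (-4)) = 1/9
h[5,6] = (-5 - (-5)) / (6 - 5) = 0
h[-4,5,6] = (0 - 1/9) / (6 - (-4)) = -1/90
h(9/2) = -6 + (1/9)·(17/2) + (-1/90)·(17/2)·(-1/2) = -601/120

-601/120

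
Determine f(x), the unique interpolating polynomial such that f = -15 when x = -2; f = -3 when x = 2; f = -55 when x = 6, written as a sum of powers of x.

f(x) = -2x^2 + 3x - 1

Newton's divided differences:
f[-2,2] = (-3 - (-15)) / (2 - (-2)) = 3
f[2,6] = (-55 - (-3)) / (6 - 2) = -13
f[-2,2,6] = (-13 - 3) / (6 - (-2)) = -2
f(x) = -15 + 3·(x + 2) + (-2)·(x + 2)(x - 2)
Expanding: f(x) = -2x^2 + 3x - 1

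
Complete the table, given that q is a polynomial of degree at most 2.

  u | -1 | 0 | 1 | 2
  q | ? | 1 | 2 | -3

The 3 known values determine q uniquely (degree ≤ 2).
L_0(-1) = (-2)·(-3)/[(-1)·(-2)] = 3
L_1(-1) = (-1)·(-3)/[(1)·(-1)] = -3
L_2(-1) = (-1)·(-2)/[(2)·(1)] = 1
Sum: 1·(3) + 2·(-3) + (-3)·(1) = -6

-6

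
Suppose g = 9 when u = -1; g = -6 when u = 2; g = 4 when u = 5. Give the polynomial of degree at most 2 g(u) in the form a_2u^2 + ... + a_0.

L_0(u) = (u - 2)(u - 5) / [18] = (1/18)u^2 - (7/18)u + 5/9
L_1(u) = (u + 1)(u - 5) / [-9] = -(1/9)u^2 + (4/9)u + 5/9
L_2(u) = (u + 1)(u - 2) / [18] = (1/18)u^2 - (1/18)u - 1/9
g(u) = 9·L_0 + (-6)·L_1 + 4·L_2
  9·L_0(u) = (1/2)u^2 - (7/2)u + 5
  (-6)·L_1(u) = (2/3)u^2 - (8/3)u - 10/3
  4·L_2(u) = (2/9)u^2 - (2/9)u - 4/9
Adding term by term: (25/18)u^2 - (115/18)u + 11/9

g(u) = (25/18)u^2 - (115/18)u + 11/9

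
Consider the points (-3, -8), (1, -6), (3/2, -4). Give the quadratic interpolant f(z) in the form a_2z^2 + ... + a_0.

L_0(z) = (z - 1)(z - 3/2) / [18] = (1/18)z^2 - (5/36)z + 1/12
L_1(z) = (z + 3)(z - 3/2) / [-2] = -(1/2)z^2 - (3/4)z + 9/4
L_2(z) = (z + 3)(z - 1) / [9/4] = (4/9)z^2 + (8/9)z - 4/3
f(z) = (-8)·L_0 + (-6)·L_1 + (-4)·L_2
  (-8)·L_0(z) = -(4/9)z^2 + (10/9)z - 2/3
  (-6)·L_1(z) = 3z^2 + (9/2)z - 27/2
  (-4)·L_2(z) = -(16/9)z^2 - (32/9)z + 16/3
Adding term by term: (7/9)z^2 + (37/18)z - 53/6

f(z) = (7/9)z^2 + (37/18)z - 53/6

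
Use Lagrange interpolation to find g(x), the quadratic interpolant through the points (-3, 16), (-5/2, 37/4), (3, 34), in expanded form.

Build the Lagrange basis polynomials:
L_0(x) = (x + 5/2)(x - 3) / [3] = (1/3)x^2 - (1/6)x - 5/2
L_1(x) = (x + 3)(x - 3) / [-11/4] = -(4/11)x^2 + 36/11
L_2(x) = (x + 3)(x + 5/2) / [33] = (1/33)x^2 + (1/6)x + 5/22
g(x) = 16·L_0 + (37/4)·L_1 + 34·L_2
  16·L_0(x) = (16/3)x^2 - (8/3)x - 40
  (37/4)·L_1(x) = -(37/11)x^2 + 333/11
  34·L_2(x) = (34/33)x^2 + (17/3)x + 85/11
Adding term by term: 3x^2 + 3x - 2

g(x) = 3x^2 + 3x - 2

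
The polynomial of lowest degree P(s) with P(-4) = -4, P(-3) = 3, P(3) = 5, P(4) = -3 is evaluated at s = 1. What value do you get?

Evaluate each Lagrange basis at s = 1:
L_0(1) = (4)·(-2)·(-3)/[(-1)·(-7)·(-8)] = -3/7
L_1(1) = (5)·(-2)·(-3)/[(1)·(-6)·(-7)] = 5/7
L_2(1) = (5)·(4)·(-3)/[(7)·(6)·(-1)] = 10/7
L_3(1) = (5)·(4)·(-2)/[(8)·(7)·(1)] = -5/7
Sum: (-4)·(-3/7) + 3·(5/7) + 5·(10/7) + (-3)·(-5/7) = 92/7

92/7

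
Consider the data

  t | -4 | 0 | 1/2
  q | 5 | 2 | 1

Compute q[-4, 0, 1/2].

-5/18

q[-4,0] = (2 - 5) / (0 - (-4)) = -3/4
q[0,1/2] = (1 - 2) / (1/2 - 0) = -2
q[-4,0,1/2] = (-2 - (-3/4)) / (1/2 - (-4)) = -5/18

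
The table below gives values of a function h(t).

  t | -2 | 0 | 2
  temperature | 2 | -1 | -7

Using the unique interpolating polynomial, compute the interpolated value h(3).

Evaluate each Lagrange basis at t = 3:
L_0(3) = (3)·(1)/[(-2)·(-4)] = 3/8
L_1(3) = (5)·(1)/[(2)·(-2)] = -5/4
L_2(3) = (5)·(3)/[(4)·(2)] = 15/8
Sum: 2·(3/8) + (-1)·(-5/4) + (-7)·(15/8) = -89/8

-89/8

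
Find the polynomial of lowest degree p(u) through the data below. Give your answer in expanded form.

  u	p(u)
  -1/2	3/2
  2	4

p(u) = u + 2

L_0(u) = (u - 2) / [-5/2] = -(2/5)u + 4/5
L_1(u) = (u + 1/2) / [5/2] = (2/5)u + 1/5
p(u) = (3/2)·L_0 + 4·L_1
  (3/2)·L_0(u) = -(3/5)u + 6/5
  4·L_1(u) = (8/5)u + 4/5
Adding term by term: u + 2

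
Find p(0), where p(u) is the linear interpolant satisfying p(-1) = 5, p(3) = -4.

Evaluate each Lagrange basis at u = 0:
L_0(0) = (-3)/[(-4)] = 3/4
L_1(0) = (1)/[(4)] = 1/4
Sum: 5·(3/4) + (-4)·(1/4) = 11/4

11/4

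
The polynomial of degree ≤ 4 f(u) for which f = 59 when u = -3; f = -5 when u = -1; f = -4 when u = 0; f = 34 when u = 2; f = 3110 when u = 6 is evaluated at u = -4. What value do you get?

Evaluate each Lagrange basis at u = -4:
L_0(-4) = (-3)·(-4)·(-6)·(-10)/[(-2)·(-3)·(-5)·(-9)] = 8/3
L_1(-4) = (-1)·(-4)·(-6)·(-10)/[(2)·(-1)·(-3)·(-7)] = -40/7
L_2(-4) = (-1)·(-3)·(-6)·(-10)/[(3)·(1)·(-2)·(-6)] = 5
L_3(-4) = (-1)·(-3)·(-4)·(-10)/[(5)·(3)·(2)·(-4)] = -1
L_4(-4) = (-1)·(-3)·(-4)·(-6)/[(9)·(7)·(6)·(4)] = 1/21
Sum: 59·(8/3) + (-5)·(-40/7) + (-4)·(5) + 34·(-1) + 3110·(1/21) = 280

280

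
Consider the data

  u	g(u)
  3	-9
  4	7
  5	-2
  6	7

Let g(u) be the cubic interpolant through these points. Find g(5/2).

L_0(5/2) = (-3/2)·(-5/2)·(-7/2)/[(-1)·(-2)·(-3)] = 35/16
L_1(5/2) = (-1/2)·(-5/2)·(-7/2)/[(1)·(-1)·(-2)] = -35/16
L_2(5/2) = (-1/2)·(-3/2)·(-7/2)/[(2)·(1)·(-1)] = 21/16
L_3(5/2) = (-1/2)·(-3/2)·(-5/2)/[(3)·(2)·(1)] = -5/16
Sum: (-9)·(35/16) + 7·(-35/16) + (-2)·(21/16) + 7·(-5/16) = -637/16

-637/16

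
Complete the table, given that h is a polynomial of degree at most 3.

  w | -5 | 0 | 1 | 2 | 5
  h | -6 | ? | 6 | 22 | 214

4

The 4 known values determine h uniquely (degree ≤ 3).
Evaluate each Lagrange basis at w = 0:
L_0(0) = (-1)·(-2)·(-5)/[(-6)·(-7)·(-10)] = 1/42
L_1(0) = (5)·(-2)·(-5)/[(6)·(-1)·(-4)] = 25/12
L_2(0) = (5)·(-1)·(-5)/[(7)·(1)·(-3)] = -25/21
L_3(0) = (5)·(-1)·(-2)/[(10)·(4)·(3)] = 1/12
Sum: (-6)·(1/42) + 6·(25/12) + 22·(-25/21) + 214·(1/12) = 4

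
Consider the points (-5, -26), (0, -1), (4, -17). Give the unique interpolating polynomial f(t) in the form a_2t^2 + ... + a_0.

f(t) = -t^2 - 1

L_0(t) = t(t - 4) / [45] = (1/45)t^2 - (4/45)t
L_1(t) = (t + 5)(t - 4) / [-20] = -(1/20)t^2 - (1/20)t + 1
L_2(t) = (t + 5)t / [36] = (1/36)t^2 + (5/36)t
f(t) = (-26)·L_0 + (-1)·L_1 + (-17)·L_2
  (-26)·L_0(t) = -(26/45)t^2 + (104/45)t
  (-1)·L_1(t) = (1/20)t^2 + (1/20)t - 1
  (-17)·L_2(t) = -(17/36)t^2 - (85/36)t
Adding term by term: -t^2 - 1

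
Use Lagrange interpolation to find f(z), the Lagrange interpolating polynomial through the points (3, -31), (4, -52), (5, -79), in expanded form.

f(z) = -3z^2 - 4

Build the Lagrange basis polynomials:
L_0(z) = (z - 4)(z - 5) / [2] = (1/2)z^2 - (9/2)z + 10
L_1(z) = (z - 3)(z - 5) / [-1] = -z^2 + 8z - 15
L_2(z) = (z - 3)(z - 4) / [2] = (1/2)z^2 - (7/2)z + 6
f(z) = (-31)·L_0 + (-52)·L_1 + (-79)·L_2
  (-31)·L_0(z) = -(31/2)z^2 + (279/2)z - 310
  (-52)·L_1(z) = 52z^2 - 416z + 780
  (-79)·L_2(z) = -(79/2)z^2 + (553/2)z - 474
Adding term by term: -3z^2 - 4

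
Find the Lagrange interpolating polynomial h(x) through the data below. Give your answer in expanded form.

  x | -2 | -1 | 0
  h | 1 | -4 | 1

L_0(x) = (x + 1)x / [2] = (1/2)x^2 + (1/2)x
L_1(x) = (x + 2)x / [-1] = -x^2 - 2x
L_2(x) = (x + 2)(x + 1) / [2] = (1/2)x^2 + (3/2)x + 1
h(x) = 1·L_0 + (-4)·L_1 + 1·L_2
  1·L_0(x) = (1/2)x^2 + (1/2)x
  (-4)·L_1(x) = 4x^2 + 8x
  1·L_2(x) = (1/2)x^2 + (3/2)x + 1
Adding term by term: 5x^2 + 10x + 1

h(x) = 5x^2 + 10x + 1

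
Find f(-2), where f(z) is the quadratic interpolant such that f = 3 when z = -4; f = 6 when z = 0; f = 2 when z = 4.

43/8

Using Newton's divided-difference form:
f[-4,0] = (6 - 3) / (0 - (-4)) = 3/4
f[0,4] = (2 - 6) / (4 - 0) = -1
f[-4,0,4] = (-1 - 3/4) / (4 - (-4)) = -7/32
f(-2) = 3 + (3/4)·(2) + (-7/32)·(2)·(-2) = 43/8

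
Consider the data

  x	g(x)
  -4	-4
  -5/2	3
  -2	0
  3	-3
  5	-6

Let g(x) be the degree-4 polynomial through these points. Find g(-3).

L_0(-3) = (-1/2)·(-1)·(-6)·(-8)/[(-3/2)·(-2)·(-7)·(-9)] = 8/63
L_1(-3) = (1)·(-1)·(-6)·(-8)/[(3/2)·(-1/2)·(-11/2)·(-15/2)] = 256/165
L_2(-3) = (1)·(-1/2)·(-6)·(-8)/[(2)·(1/2)·(-5)·(-7)] = -24/35
L_3(-3) = (1)·(-1/2)·(-1)·(-8)/[(7)·(11/2)·(5)·(-2)] = 4/385
L_4(-3) = (1)·(-1/2)·(-1)·(-6)/[(9)·(15/2)·(7)·(2)] = -1/315
Sum: (-4)·(8/63) + 3·(256/165) + 0 + (-3)·(4/385) + (-6)·(-1/315) = 14326/3465

14326/3465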